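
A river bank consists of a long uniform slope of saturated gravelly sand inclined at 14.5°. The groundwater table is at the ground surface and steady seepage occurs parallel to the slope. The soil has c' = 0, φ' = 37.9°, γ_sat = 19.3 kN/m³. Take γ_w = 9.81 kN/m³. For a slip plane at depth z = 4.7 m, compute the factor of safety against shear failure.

With seepage parallel to the slope and the water table at the surface, the effective normal stress on the slip plane uses the buoyant unit weight γ' = γ_sat − γ_w while the driving shear stress uses γ_sat:
FS = [c' + γ' z cos²β tanφ'] / [γ_sat z sinβ cosβ]
(For c' = 0 this reduces to FS = (γ'/γ_sat)·tanφ'/tanβ.)
γ' = 19.3 − 9.81 = 9.49 kN/m³
Numerator = 0.0 + 9.49·4.7·cos²14.5°·tan37.9° = 0.0 + 9.49·4.7·0.9373·0.7785 = 32.546 kPa
Denominator = 19.3·4.7·sin14.5°·cos14.5° = 19.3·4.7·0.2504·0.9681 = 21.989 kPa
FS = 32.546 / 21.989 = 1.480

FS = 1.48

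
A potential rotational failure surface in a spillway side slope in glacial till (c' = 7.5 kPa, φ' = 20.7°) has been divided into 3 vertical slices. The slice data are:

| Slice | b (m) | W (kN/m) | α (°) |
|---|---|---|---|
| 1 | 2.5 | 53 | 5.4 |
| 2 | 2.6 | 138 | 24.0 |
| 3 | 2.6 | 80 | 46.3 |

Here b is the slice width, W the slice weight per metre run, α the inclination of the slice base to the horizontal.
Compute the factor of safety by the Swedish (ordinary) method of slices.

FS = 1.32

Ordinary method of slices: FS = Σ[c'·Δl_i + (W_i cosα_i)·tanφ'] / Σ W_i sinα_i, with Δl_i = b_i / cosα_i.
Slice 1: Δl = 2.5/cos5.4° = 2.511 m; N'_1 = 53·cos5.4° = 52.8; c'Δl = 18.83; W sinα = 5.0
Slice 2: Δl = 2.6/cos24.0° = 2.846 m; N'_2 = 138·cos24.0° = 126.1; c'Δl = 21.35; W sinα = 56.1
Slice 3: Δl = 2.6/cos46.3° = 3.763 m; N'_3 = 80·cos46.3° = 55.3; c'Δl = 28.22; W sinα = 57.8
Σc'Δl = 68.4 kN/m; ΣN' = 234.1 kN/m; ΣW sinα = 119.0 kN/m
Resisting = 68.4 + 234.1·tan20.7° = 68.4 + 88.5 = 156.9 kN/m
FS = 156.9 / 119.0 = 1.319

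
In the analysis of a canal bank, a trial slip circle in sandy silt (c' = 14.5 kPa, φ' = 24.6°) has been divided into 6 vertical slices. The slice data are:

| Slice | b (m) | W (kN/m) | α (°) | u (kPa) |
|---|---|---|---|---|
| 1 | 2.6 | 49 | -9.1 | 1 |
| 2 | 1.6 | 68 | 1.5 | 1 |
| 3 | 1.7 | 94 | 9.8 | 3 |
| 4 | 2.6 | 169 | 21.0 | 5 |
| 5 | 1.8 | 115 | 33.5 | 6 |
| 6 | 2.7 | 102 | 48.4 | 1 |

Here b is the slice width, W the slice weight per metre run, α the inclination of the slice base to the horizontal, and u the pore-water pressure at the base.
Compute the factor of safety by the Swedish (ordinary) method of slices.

FS = 2.10

Ordinary method of slices: FS = Σ[c'·Δl_i + (W_i cosα_i − u_i·Δl_i)·tanφ'] / Σ W_i sinα_i, with Δl_i = b_i / cosα_i.
Slice 1: Δl = 2.6/cos(-9.1°) = 2.633 m; N'_1 = 49·cos(-9.1°) − 1·2.633 = 45.8; c'Δl = 38.18; W sinα = -7.7
Slice 2: Δl = 1.6/cos1.5° = 1.601 m; N'_2 = 68·cos1.5° − 1·1.601 = 66.4; c'Δl = 23.21; W sinα = 1.8
Slice 3: Δl = 1.7/cos9.8° = 1.725 m; N'_3 = 94·cos9.8° − 3·1.725 = 87.5; c'Δl = 25.02; W sinα = 16.0
Slice 4: Δl = 2.6/cos21.0° = 2.785 m; N'_4 = 169·cos21.0° − 5·2.785 = 143.9; c'Δl = 40.38; W sinα = 60.6
Slice 5: Δl = 1.8/cos33.5° = 2.159 m; N'_5 = 115·cos33.5° − 6·2.159 = 82.9; c'Δl = 31.30; W sinα = 63.5
Slice 6: Δl = 2.7/cos48.4° = 4.067 m; N'_6 = 102·cos48.4° − 1·4.067 = 63.7; c'Δl = 58.97; W sinα = 76.3
Σc'Δl = 217.1 kN/m; ΣN' = 490.0 kN/m; ΣW sinα = 210.3 kN/m
Resisting = 217.1 + 490.0·tan24.6° = 217.1 + 224.4 = 441.4 kN/m
FS = 441.4 / 210.3 = 2.099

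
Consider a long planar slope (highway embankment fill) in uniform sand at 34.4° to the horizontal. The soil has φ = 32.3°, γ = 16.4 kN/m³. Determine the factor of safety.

For a dry cohesionless infinite slope the factor of safety is FS = tanφ / tanβ.
FS = tan32.3° / tan34.4° = 0.6322 / 0.6847 = 0.923

FS = 0.92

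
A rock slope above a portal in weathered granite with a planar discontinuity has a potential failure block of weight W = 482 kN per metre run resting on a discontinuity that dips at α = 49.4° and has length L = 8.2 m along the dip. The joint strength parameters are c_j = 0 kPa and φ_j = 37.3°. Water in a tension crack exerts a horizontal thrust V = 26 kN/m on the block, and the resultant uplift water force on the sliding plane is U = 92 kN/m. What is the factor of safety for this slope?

Resolving the block weight along and normal to the plane and applying the Mohr–Coulomb strength on the joint:
N' = W cosα − U − V sinα = 482·cos49.4° − 92 − 26·sin49.4° = 201.9 kN/m
Driving force T = W sinα + V cosα = 482·sin49.4° + 26·cos49.4° = 382.9 kN/m
Resisting force R = c_j·L + N'·tanφ_j = 0·8.2 + 201.9·tan37.3° = 0.0 + 153.8 = 153.8 kN/m
FS = R / T = 153.8 / 382.9 = 0.402

FS = 0.40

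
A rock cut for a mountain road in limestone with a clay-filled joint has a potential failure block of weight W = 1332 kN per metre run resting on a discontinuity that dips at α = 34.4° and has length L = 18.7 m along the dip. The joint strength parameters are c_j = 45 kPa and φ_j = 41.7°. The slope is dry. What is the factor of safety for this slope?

Resolving the block weight along and normal to the plane and applying the Mohr–Coulomb strength on the joint:
N' = W cosα = 1332·cos34.4° = 1099.1 kN/m
Driving force T = W sinα = 1332·sin34.4° = 752.5 kN/m
Resisting force R = c_j·L + N'·tanφ_j = 45·18.7 + 1099.1·tan41.7° = 841.5 + 979.2 = 1820.7 kN/m
FS = R / T = 1820.7 / 752.5 = 2.419

FS = 2.42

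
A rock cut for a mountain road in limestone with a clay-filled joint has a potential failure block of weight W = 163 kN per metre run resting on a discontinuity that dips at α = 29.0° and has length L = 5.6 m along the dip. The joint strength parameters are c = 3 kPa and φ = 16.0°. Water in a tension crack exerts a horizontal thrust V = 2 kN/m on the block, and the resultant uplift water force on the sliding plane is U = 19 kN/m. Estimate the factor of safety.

Resolving the block weight along and normal to the plane and applying the Mohr–Coulomb strength on the joint:
N' = W cosα − U − V sinα = 163·cos29.0° − 19 − 2·sin29.0° = 122.6 kN/m
Driving force T = W sinα + V cosα = 163·sin29.0° + 2·cos29.0° = 80.8 kN/m
Resisting force R = c·L + N'·tanφ = 3·5.6 + 122.6·tan16.0° = 16.8 + 35.2 = 52.0 kN/m
FS = R / T = 52.0 / 80.8 = 0.643

FS = 0.64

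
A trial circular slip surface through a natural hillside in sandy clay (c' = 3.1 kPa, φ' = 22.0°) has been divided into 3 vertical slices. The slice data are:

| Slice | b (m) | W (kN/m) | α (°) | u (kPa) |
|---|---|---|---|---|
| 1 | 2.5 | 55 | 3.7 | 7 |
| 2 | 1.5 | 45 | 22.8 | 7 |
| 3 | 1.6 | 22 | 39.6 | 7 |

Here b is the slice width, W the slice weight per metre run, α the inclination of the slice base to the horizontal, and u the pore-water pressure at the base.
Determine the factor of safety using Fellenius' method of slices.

Ordinary method of slices: FS = Σ[c'·Δl_i + (W_i cosα_i − u_i·Δl_i)·tanφ'] / Σ W_i sinα_i, with Δl_i = b_i / cosα_i.
Slice 1: Δl = 2.5/cos3.7° = 2.505 m; N'_1 = 55·cos3.7° − 7·2.505 = 37.3; c'Δl = 7.77; W sinα = 3.5
Slice 2: Δl = 1.5/cos22.8° = 1.627 m; N'_2 = 45·cos22.8° − 7·1.627 = 30.1; c'Δl = 5.04; W sinα = 17.4
Slice 3: Δl = 1.6/cos39.6° = 2.077 m; N'_3 = 22·cos39.6° − 7·2.077 = 2.4; c'Δl = 6.44; W sinα = 14.0
Σc'Δl = 19.2 kN/m; ΣN' = 69.9 kN/m; ΣW sinα = 35.0 kN/m
Resisting = 19.2 + 69.9·tan22.0° = 19.2 + 28.2 = 47.5 kN/m
FS = 47.5 / 35.0 = 1.356

FS = 1.36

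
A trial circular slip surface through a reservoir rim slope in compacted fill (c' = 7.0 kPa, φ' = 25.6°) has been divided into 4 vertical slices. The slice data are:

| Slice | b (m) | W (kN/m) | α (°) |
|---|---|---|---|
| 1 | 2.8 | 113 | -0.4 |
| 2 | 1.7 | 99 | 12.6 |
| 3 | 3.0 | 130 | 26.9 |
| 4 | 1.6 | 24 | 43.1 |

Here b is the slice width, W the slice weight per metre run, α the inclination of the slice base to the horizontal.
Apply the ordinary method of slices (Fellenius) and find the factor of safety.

Ordinary method of slices: FS = Σ[c'·Δl_i + (W_i cosα_i)·tanφ'] / Σ W_i sinα_i, with Δl_i = b_i / cosα_i.
Slice 1: Δl = 2.8/cos(-0.4°) = 2.800 m; N'_1 = 113·cos(-0.4°) = 113.0; c'Δl = 19.60; W sinα = -0.8
Slice 2: Δl = 1.7/cos12.6° = 1.742 m; N'_2 = 99·cos12.6° = 96.6; c'Δl = 12.19; W sinα = 21.6
Slice 3: Δl = 3.0/cos26.9° = 3.364 m; N'_3 = 130·cos26.9° = 115.9; c'Δl = 23.55; W sinα = 58.8
Slice 4: Δl = 1.6/cos43.1° = 2.191 m; N'_4 = 24·cos43.1° = 17.5; c'Δl = 15.34; W sinα = 16.4
Σc'Δl = 70.7 kN/m; ΣN' = 343.1 kN/m; ΣW sinα = 96.0 kN/m
Resisting = 70.7 + 343.1·tan25.6° = 70.7 + 164.4 = 235.1 kN/m
FS = 235.1 / 96.0 = 2.448

FS = 2.45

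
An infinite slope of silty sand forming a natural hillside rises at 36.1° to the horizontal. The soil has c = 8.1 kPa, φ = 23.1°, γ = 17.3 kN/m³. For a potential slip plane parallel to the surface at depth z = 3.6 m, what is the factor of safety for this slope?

For an infinite slope with a slip plane parallel to the surface (no pore pressure): FS = [c + γz cos²β tanφ] / [γz sinβ cosβ].
γz = 17.3·3.6 = 62.28 kN/m²
Numerator = 8.1 + 62.28·cos²36.1°·tan23.1° = 8.1 + 62.28·0.6528·0.4265 = 25.443 kPa
Denominator = 62.28·sin36.1°·cos36.1° = 62.28·0.5892·0.8080 = 29.649 kPa
FS = 25.443 / 29.649 = 0.858

FS = 0.86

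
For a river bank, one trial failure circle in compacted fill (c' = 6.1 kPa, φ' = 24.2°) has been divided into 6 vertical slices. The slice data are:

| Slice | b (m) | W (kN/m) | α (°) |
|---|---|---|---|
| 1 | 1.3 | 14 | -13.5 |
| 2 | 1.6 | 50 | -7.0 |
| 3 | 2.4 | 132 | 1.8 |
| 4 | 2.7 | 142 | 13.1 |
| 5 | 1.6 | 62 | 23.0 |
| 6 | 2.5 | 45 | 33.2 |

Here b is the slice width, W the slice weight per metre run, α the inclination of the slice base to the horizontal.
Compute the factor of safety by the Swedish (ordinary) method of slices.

FS = 3.57

Ordinary method of slices: FS = Σ[c'·Δl_i + (W_i cosα_i)·tanφ'] / Σ W_i sinα_i, with Δl_i = b_i / cosα_i.
Slice 1: Δl = 1.3/cos(-13.5°) = 1.337 m; N'_1 = 14·cos(-13.5°) = 13.6; c'Δl = 8.16; W sinα = -3.3
Slice 2: Δl = 1.6/cos(-7.0°) = 1.612 m; N'_2 = 50·cos(-7.0°) = 49.6; c'Δl = 9.83; W sinα = -6.1
Slice 3: Δl = 2.4/cos1.8° = 2.401 m; N'_3 = 132·cos1.8° = 131.9; c'Δl = 14.65; W sinα = 4.1
Slice 4: Δl = 2.7/cos13.1° = 2.772 m; N'_4 = 142·cos13.1° = 138.3; c'Δl = 16.91; W sinα = 32.2
Slice 5: Δl = 1.6/cos23.0° = 1.738 m; N'_5 = 62·cos23.0° = 57.1; c'Δl = 10.60; W sinα = 24.2
Slice 6: Δl = 2.5/cos33.2° = 2.988 m; N'_6 = 45·cos33.2° = 37.7; c'Δl = 18.22; W sinα = 24.6
Σc'Δl = 78.4 kN/m; ΣN' = 428.2 kN/m; ΣW sinα = 75.8 kN/m
Resisting = 78.4 + 428.2·tan24.2° = 78.4 + 192.4 = 270.8 kN/m
FS = 270.8 / 75.8 = 3.571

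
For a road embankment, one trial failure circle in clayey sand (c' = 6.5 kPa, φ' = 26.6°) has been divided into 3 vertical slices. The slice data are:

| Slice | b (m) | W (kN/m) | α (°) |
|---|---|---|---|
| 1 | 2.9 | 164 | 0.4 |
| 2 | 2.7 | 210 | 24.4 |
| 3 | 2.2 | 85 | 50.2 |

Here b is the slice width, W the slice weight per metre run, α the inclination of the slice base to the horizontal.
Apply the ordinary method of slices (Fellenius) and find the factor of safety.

Ordinary method of slices: FS = Σ[c'·Δl_i + (W_i cosα_i)·tanφ'] / Σ W_i sinα_i, with Δl_i = b_i / cosα_i.
Slice 1: Δl = 2.9/cos0.4° = 2.900 m; N'_1 = 164·cos0.4° = 164.0; c'Δl = 18.85; W sinα = 1.1
Slice 2: Δl = 2.7/cos24.4° = 2.965 m; N'_2 = 210·cos24.4° = 191.2; c'Δl = 19.27; W sinα = 86.8
Slice 3: Δl = 2.2/cos50.2° = 3.437 m; N'_3 = 85·cos50.2° = 54.4; c'Δl = 22.34; W sinα = 65.3
Σc'Δl = 60.5 kN/m; ΣN' = 409.6 kN/m; ΣW sinα = 153.2 kN/m
Resisting = 60.5 + 409.6·tan26.6° = 60.5 + 205.1 = 265.6 kN/m
FS = 265.6 / 153.2 = 1.734

FS = 1.73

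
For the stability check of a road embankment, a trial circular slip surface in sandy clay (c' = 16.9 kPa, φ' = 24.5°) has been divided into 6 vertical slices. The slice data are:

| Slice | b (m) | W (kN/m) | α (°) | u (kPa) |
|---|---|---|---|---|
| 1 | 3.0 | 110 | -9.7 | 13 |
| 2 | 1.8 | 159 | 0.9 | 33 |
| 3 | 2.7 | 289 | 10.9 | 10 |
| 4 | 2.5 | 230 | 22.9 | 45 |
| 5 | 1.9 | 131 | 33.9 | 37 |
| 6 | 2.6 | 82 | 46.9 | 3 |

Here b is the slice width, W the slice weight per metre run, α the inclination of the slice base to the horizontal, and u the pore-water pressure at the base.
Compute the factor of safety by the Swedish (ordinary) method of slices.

Ordinary method of slices: FS = Σ[c'·Δl_i + (W_i cosα_i − u_i·Δl_i)·tanφ'] / Σ W_i sinα_i, with Δl_i = b_i / cosα_i.
Slice 1: Δl = 3.0/cos(-9.7°) = 3.044 m; N'_1 = 110·cos(-9.7°) − 13·3.044 = 68.9; c'Δl = 51.44; W sinα = -18.5
Slice 2: Δl = 1.8/cos0.9° = 1.800 m; N'_2 = 159·cos0.9° − 33·1.800 = 99.6; c'Δl = 30.42; W sinα = 2.5
Slice 3: Δl = 2.7/cos10.9° = 2.750 m; N'_3 = 289·cos10.9° − 10·2.750 = 256.3; c'Δl = 46.47; W sinα = 54.6
Slice 4: Δl = 2.5/cos22.9° = 2.714 m; N'_4 = 230·cos22.9° − 45·2.714 = 89.7; c'Δl = 45.86; W sinα = 89.5
Slice 5: Δl = 1.9/cos33.9° = 2.289 m; N'_5 = 131·cos33.9° − 37·2.289 = 24.0; c'Δl = 38.69; W sinα = 73.1
Slice 6: Δl = 2.6/cos46.9° = 3.805 m; N'_6 = 82·cos46.9° − 3·3.805 = 44.6; c'Δl = 64.31; W sinα = 59.9
Σc'Δl = 277.2 kN/m; ΣN' = 583.1 kN/m; ΣW sinα = 261.0 kN/m
Resisting = 277.2 + 583.1·tan24.5° = 277.2 + 265.7 = 542.9 kN/m
FS = 542.9 / 261.0 = 2.080

FS = 2.08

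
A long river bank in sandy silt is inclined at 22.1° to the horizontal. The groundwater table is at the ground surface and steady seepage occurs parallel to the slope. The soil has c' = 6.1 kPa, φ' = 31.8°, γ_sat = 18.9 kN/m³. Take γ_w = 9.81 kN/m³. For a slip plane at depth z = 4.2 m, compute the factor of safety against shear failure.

With seepage parallel to the slope and the water table at the surface, the effective normal stress on the slip plane uses the buoyant unit weight γ' = γ_sat − γ_w while the driving shear stress uses γ_sat:
FS = [c' + γ' z cos²β tanφ'] / [γ_sat z sinβ cosβ]
γ' = 18.9 − 9.81 = 9.09 kN/m³
Numerator = 6.1 + 9.09·4.2·cos²22.1°·tan31.8° = 6.1 + 9.09·4.2·0.8585·0.6200 = 26.421 kPa
Denominator = 18.9·4.2·sin22.1°·cos22.1° = 18.9·4.2·0.3762·0.9265 = 27.670 kPa
FS = 26.421 / 27.670 = 0.955

FS = 0.95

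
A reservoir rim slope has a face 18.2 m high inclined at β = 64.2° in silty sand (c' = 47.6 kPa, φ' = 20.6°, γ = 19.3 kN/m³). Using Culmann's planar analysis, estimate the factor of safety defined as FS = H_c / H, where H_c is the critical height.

H_c = (4c'/γ) · sinβ cosφ' / [1 − cos(β − φ')]
    = (4·47.6/19.3) · sin64.2°·cos20.6° / [1 − cos43.6°]
    = 9.865 · 0.8428 / 0.2758 = 30.14 m
FS = H_c / H = 30.14 / 18.2 = 1.656

FS = 1.66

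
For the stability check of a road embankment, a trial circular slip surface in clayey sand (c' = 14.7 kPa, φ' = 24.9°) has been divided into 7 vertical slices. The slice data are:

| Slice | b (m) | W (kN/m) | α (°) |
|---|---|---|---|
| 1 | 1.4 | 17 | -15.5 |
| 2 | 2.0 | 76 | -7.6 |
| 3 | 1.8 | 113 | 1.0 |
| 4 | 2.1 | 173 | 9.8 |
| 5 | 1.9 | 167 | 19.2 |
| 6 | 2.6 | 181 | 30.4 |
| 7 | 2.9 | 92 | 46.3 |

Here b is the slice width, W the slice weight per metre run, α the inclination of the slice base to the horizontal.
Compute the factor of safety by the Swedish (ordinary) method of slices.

FS = 2.58

Ordinary method of slices: FS = Σ[c'·Δl_i + (W_i cosα_i)·tanφ'] / Σ W_i sinα_i, with Δl_i = b_i / cosα_i.
Slice 1: Δl = 1.4/cos(-15.5°) = 1.453 m; N'_1 = 17·cos(-15.5°) = 16.4; c'Δl = 21.36; W sinα = -4.5
Slice 2: Δl = 2.0/cos(-7.6°) = 2.018 m; N'_2 = 76·cos(-7.6°) = 75.3; c'Δl = 29.66; W sinα = -10.1
Slice 3: Δl = 1.8/cos1.0° = 1.800 m; N'_3 = 113·cos1.0° = 113.0; c'Δl = 26.46; W sinα = 2.0
Slice 4: Δl = 2.1/cos9.8° = 2.131 m; N'_4 = 173·cos9.8° = 170.5; c'Δl = 31.33; W sinα = 29.4
Slice 5: Δl = 1.9/cos19.2° = 2.012 m; N'_5 = 167·cos19.2° = 157.7; c'Δl = 29.58; W sinα = 54.9
Slice 6: Δl = 2.6/cos30.4° = 3.014 m; N'_6 = 181·cos30.4° = 156.1; c'Δl = 44.31; W sinα = 91.6
Slice 7: Δl = 2.9/cos46.3° = 4.198 m; N'_7 = 92·cos46.3° = 63.6; c'Δl = 61.70; W sinα = 66.5
Σc'Δl = 244.4 kN/m; ΣN' = 752.6 kN/m; ΣW sinα = 229.8 kN/m
Resisting = 244.4 + 752.6·tan24.9° = 244.4 + 349.3 = 593.7 kN/m
FS = 593.7 / 229.8 = 2.583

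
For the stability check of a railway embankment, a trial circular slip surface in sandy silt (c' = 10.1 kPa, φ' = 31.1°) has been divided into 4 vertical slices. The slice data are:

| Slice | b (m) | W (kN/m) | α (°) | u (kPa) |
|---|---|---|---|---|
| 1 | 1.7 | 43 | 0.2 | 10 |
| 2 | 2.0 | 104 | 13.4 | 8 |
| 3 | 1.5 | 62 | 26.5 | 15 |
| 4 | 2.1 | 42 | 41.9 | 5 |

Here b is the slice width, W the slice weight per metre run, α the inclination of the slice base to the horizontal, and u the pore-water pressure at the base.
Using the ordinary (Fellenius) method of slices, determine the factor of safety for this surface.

FS = 2.24

Ordinary method of slices: FS = Σ[c'·Δl_i + (W_i cosα_i − u_i·Δl_i)·tanφ'] / Σ W_i sinα_i, with Δl_i = b_i / cosα_i.
Slice 1: Δl = 1.7/cos0.2° = 1.700 m; N'_1 = 43·cos0.2° − 10·1.700 = 26.0; c'Δl = 17.17; W sinα = 0.2
Slice 2: Δl = 2.0/cos13.4° = 2.056 m; N'_2 = 104·cos13.4° − 8·2.056 = 84.7; c'Δl = 20.77; W sinα = 24.1
Slice 3: Δl = 1.5/cos26.5° = 1.676 m; N'_3 = 62·cos26.5° − 15·1.676 = 30.3; c'Δl = 16.93; W sinα = 27.7
Slice 4: Δl = 2.1/cos41.9° = 2.821 m; N'_4 = 42·cos41.9° − 5·2.821 = 17.2; c'Δl = 28.50; W sinα = 28.0
Σc'Δl = 83.4 kN/m; ΣN' = 158.2 kN/m; ΣW sinα = 80.0 kN/m
Resisting = 83.4 + 158.2·tan31.1° = 83.4 + 95.4 = 178.8 kN/m
FS = 178.8 / 80.0 = 2.236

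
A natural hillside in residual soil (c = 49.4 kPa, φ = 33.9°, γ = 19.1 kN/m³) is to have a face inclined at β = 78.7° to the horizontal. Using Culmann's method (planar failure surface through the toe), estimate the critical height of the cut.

Culmann's analysis gives the critical failure plane at α_cr = (β + φ)/2 = (78.7 + 33.9)/2 = 56.3°, and the critical height
H_c = (4c/γ) · sinβ cosφ / [1 − cos(β − φ)]
    = (4·49.4/19.1) · sin78.7°·cos33.9° / [1 − cos(44.8°)]
    = 10.346 · 0.9806·0.8300 / [1 − 0.7096]
    = 10.346 · 0.8139 / 0.2904
    = 28.99 m

H_c = 28.99 m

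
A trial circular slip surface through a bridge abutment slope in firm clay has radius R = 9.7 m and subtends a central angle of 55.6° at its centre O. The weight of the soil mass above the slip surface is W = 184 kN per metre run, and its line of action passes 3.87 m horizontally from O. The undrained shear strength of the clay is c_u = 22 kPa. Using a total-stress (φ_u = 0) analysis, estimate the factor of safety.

FS = 2.82

Taking moments about the centre O, the resisting moment is provided by the undrained shear strength acting along the arc:
Arc length L_a = R·θ = 9.7·(55.6°·π/180) = 9.7·0.9704 = 9.41 m
M_R = c_u·L_a·R = 22·9.41·9.7 = 2008.7 kN·m/m
M_D = W·d = 184·3.87 = 712.1 kN·m/m
FS = M_R / M_D = 2008.7 / 712.1 = 2.821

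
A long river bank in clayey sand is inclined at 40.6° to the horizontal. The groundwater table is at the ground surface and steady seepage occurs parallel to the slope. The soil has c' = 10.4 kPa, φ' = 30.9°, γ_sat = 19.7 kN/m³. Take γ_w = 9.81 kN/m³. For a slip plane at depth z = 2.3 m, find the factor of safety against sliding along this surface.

FS = 0.82

With seepage parallel to the slope and the water table at the surface, the effective normal stress on the slip plane uses the buoyant unit weight γ' = γ_sat − γ_w while the driving shear stress uses γ_sat:
FS = [c' + γ' z cos²β tanφ'] / [γ_sat z sinβ cosβ]
γ' = 19.7 − 9.81 = 9.89 kN/m³
Numerator = 10.4 + 9.89·2.3·cos²40.6°·tan30.9° = 10.4 + 9.89·2.3·0.5765·0.5985 = 18.248 kPa
Denominator = 19.7·2.3·sin40.6°·cos40.6° = 19.7·2.3·0.6508·0.7593 = 22.388 kPa
FS = 18.248 / 22.388 = 0.815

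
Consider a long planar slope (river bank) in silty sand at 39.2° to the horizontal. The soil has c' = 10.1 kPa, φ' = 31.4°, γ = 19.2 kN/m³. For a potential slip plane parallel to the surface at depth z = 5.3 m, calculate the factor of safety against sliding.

FS = 0.95

For an infinite slope with a slip plane parallel to the surface (no pore pressure): FS = [c' + γz cos²β tanφ'] / [γz sinβ cosβ].
γz = 19.2·5.3 = 101.76 kN/m²
Numerator = 10.1 + 101.76·cos²39.2°·tan31.4° = 10.1 + 101.76·0.6005·0.6104 = 47.402 kPa
Denominator = 101.76·sin39.2°·cos39.2° = 101.76·0.6320·0.7749 = 49.841 kPa
FS = 47.402 / 49.841 = 0.951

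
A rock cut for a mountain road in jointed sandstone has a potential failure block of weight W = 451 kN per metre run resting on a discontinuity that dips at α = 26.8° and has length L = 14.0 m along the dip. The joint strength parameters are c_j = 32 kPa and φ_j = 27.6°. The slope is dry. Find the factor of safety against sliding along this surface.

FS = 3.24

Resolving the block weight along and normal to the plane and applying the Mohr–Coulomb strength on the joint:
N' = W cosα = 451·cos26.8° = 402.6 kN/m
Driving force T = W sinα = 451·sin26.8° = 203.3 kN/m
Resisting force R = c_j·L + N'·tanφ_j = 32·14.0 + 402.6·tan27.6° = 448.0 + 210.5 = 658.5 kN/m
FS = R / T = 658.5 / 203.3 = 3.238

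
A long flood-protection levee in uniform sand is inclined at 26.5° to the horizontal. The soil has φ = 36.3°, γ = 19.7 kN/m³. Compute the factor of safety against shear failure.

FS = 1.47

For a dry cohesionless infinite slope the factor of safety is FS = tanφ / tanβ.
FS = tan36.3° / tan26.5° = 0.7346 / 0.4986 = 1.473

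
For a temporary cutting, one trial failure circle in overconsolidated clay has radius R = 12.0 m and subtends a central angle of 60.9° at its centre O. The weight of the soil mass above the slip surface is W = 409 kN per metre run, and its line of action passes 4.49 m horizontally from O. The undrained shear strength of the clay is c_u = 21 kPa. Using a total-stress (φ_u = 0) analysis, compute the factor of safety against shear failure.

Taking moments about the centre O, the resisting moment is provided by the undrained shear strength acting along the arc:
Arc length L_a = R·θ = 12.0·(60.9°·π/180) = 12.0·1.0629 = 12.75 m
M_R = c_u·L_a·R = 21·12.75·12.0 = 3214.2 kN·m/m
M_D = W·d = 409·4.49 = 1836.4 kN·m/m
FS = M_R / M_D = 3214.2 / 1836.4 = 1.750

FS = 1.75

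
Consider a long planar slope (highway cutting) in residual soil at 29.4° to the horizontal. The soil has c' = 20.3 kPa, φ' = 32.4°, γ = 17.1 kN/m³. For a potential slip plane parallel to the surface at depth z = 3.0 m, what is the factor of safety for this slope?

FS = 2.05

For an infinite slope with a slip plane parallel to the surface (no pore pressure): FS = [c' + γz cos²β tanφ'] / [γz sinβ cosβ].
γz = 17.1·3.0 = 51.30 kN/m²
Numerator = 20.3 + 51.30·cos²29.4°·tan32.4° = 20.3 + 51.30·0.7590·0.6346 = 45.010 kPa
Denominator = 51.30·sin29.4°·cos29.4° = 51.30·0.4909·0.8712 = 21.940 kPa
FS = 45.010 / 21.940 = 2.052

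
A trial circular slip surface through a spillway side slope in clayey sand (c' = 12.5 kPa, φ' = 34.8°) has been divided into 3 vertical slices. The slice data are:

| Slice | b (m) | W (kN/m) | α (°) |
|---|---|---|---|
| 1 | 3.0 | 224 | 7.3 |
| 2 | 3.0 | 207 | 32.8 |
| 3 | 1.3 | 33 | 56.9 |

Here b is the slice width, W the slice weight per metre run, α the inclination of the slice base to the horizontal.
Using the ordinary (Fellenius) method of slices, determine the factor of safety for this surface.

FS = 2.38

Ordinary method of slices: FS = Σ[c'·Δl_i + (W_i cosα_i)·tanφ'] / Σ W_i sinα_i, with Δl_i = b_i / cosα_i.
Slice 1: Δl = 3.0/cos7.3° = 3.025 m; N'_1 = 224·cos7.3° = 222.2; c'Δl = 37.81; W sinα = 28.5
Slice 2: Δl = 3.0/cos32.8° = 3.569 m; N'_2 = 207·cos32.8° = 174.0; c'Δl = 44.61; W sinα = 112.1
Slice 3: Δl = 1.3/cos56.9° = 2.381 m; N'_3 = 33·cos56.9° = 18.0; c'Δl = 29.76; W sinα = 27.6
Σc'Δl = 112.2 kN/m; ΣN' = 414.2 kN/m; ΣW sinα = 168.2 kN/m
Resisting = 112.2 + 414.2·tan34.8° = 112.2 + 287.9 = 400.1 kN/m
FS = 400.1 / 168.2 = 2.378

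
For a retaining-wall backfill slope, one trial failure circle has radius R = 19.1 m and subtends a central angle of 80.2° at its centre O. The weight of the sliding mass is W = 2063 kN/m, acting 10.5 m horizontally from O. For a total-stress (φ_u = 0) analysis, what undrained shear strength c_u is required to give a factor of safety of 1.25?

FS = c_u·L_a·R / (W·d), so c_u = FS·W·d / (L_a·R).
Arc length L_a = R·θ = 19.1·(80.2°·π/180) = 19.1·1.3998 = 26.74 m
c_u = 1.25·2063·10.5 / (26.74·19.1) = 27076.9 / 510.64 = 53.02 kPa

c_u = 53.0 kPa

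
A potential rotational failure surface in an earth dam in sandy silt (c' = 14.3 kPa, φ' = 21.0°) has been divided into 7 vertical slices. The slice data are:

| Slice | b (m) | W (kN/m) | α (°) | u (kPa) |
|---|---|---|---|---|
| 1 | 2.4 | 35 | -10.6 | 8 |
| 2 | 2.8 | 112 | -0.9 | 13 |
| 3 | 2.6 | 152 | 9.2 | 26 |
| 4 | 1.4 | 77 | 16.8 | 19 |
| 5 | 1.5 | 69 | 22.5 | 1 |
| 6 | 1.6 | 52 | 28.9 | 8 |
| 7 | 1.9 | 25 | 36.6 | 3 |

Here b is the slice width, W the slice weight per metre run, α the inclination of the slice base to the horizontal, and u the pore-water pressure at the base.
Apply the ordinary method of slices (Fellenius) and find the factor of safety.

FS = 3.25

Ordinary method of slices: FS = Σ[c'·Δl_i + (W_i cosα_i − u_i·Δl_i)·tanφ'] / Σ W_i sinα_i, with Δl_i = b_i / cosα_i.
Slice 1: Δl = 2.4/cos(-10.6°) = 2.442 m; N'_1 = 35·cos(-10.6°) − 8·2.442 = 14.9; c'Δl = 34.92; W sinα = -6.4
Slice 2: Δl = 2.8/cos(-0.9°) = 2.800 m; N'_2 = 112·cos(-0.9°) − 13·2.800 = 75.6; c'Δl = 40.04; W sinα = -1.8
Slice 3: Δl = 2.6/cos9.2° = 2.634 m; N'_3 = 152·cos9.2° − 26·2.634 = 81.6; c'Δl = 37.66; W sinα = 24.3
Slice 4: Δl = 1.4/cos16.8° = 1.462 m; N'_4 = 77·cos16.8° − 19·1.462 = 45.9; c'Δl = 20.91; W sinα = 22.3
Slice 5: Δl = 1.5/cos22.5° = 1.624 m; N'_5 = 69·cos22.5° − 1·1.624 = 62.1; c'Δl = 23.22; W sinα = 26.4
Slice 6: Δl = 1.6/cos28.9° = 1.828 m; N'_6 = 52·cos28.9° − 8·1.828 = 30.9; c'Δl = 26.13; W sinα = 25.1
Slice 7: Δl = 1.9/cos36.6° = 2.367 m; N'_7 = 25·cos36.6° − 3·2.367 = 13.0; c'Δl = 33.84; W sinα = 14.9
Σc'Δl = 216.7 kN/m; ΣN' = 323.9 kN/m; ΣW sinα = 104.8 kN/m
Resisting = 216.7 + 323.9·tan21.0° = 216.7 + 124.3 = 341.1 kN/m
FS = 341.1 / 104.8 = 3.255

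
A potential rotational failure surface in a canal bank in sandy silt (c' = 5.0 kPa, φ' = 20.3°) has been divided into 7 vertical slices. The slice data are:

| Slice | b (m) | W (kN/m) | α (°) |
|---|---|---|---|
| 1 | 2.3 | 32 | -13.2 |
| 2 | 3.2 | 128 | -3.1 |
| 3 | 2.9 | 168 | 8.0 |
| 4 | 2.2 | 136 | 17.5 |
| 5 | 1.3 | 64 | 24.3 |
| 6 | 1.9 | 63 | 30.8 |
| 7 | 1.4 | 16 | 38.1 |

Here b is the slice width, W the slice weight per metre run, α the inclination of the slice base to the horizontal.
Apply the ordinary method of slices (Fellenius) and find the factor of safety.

Ordinary method of slices: FS = Σ[c'·Δl_i + (W_i cosα_i)·tanφ'] / Σ W_i sinα_i, with Δl_i = b_i / cosα_i.
Slice 1: Δl = 2.3/cos(-13.2°) = 2.362 m; N'_1 = 32·cos(-13.2°) = 31.2; c'Δl = 11.81; W sinα = -7.3
Slice 2: Δl = 3.2/cos(-3.1°) = 3.205 m; N'_2 = 128·cos(-3.1°) = 127.8; c'Δl = 16.02; W sinα = -6.9
Slice 3: Δl = 2.9/cos8.0° = 2.928 m; N'_3 = 168·cos8.0° = 166.4; c'Δl = 14.64; W sinα = 23.4
Slice 4: Δl = 2.2/cos17.5° = 2.307 m; N'_4 = 136·cos17.5° = 129.7; c'Δl = 11.53; W sinα = 40.9
Slice 5: Δl = 1.3/cos24.3° = 1.426 m; N'_5 = 64·cos24.3° = 58.3; c'Δl = 7.13; W sinα = 26.3
Slice 6: Δl = 1.9/cos30.8° = 2.212 m; N'_6 = 63·cos30.8° = 54.1; c'Δl = 11.06; W sinα = 32.3
Slice 7: Δl = 1.4/cos38.1° = 1.779 m; N'_7 = 16·cos38.1° = 12.6; c'Δl = 8.90; W sinα = 9.9
Σc'Δl = 81.1 kN/m; ΣN' = 580.1 kN/m; ΣW sinα = 118.5 kN/m
Resisting = 81.1 + 580.1·tan20.3° = 81.1 + 214.6 = 295.7 kN/m
FS = 295.7 / 118.5 = 2.495

FS = 2.49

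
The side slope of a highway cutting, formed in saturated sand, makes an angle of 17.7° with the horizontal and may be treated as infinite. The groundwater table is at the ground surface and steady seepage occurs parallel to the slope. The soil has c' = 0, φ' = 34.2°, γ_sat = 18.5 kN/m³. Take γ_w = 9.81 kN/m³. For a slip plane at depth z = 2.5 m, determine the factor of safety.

With seepage parallel to the slope and the water table at the surface, the effective normal stress on the slip plane uses the buoyant unit weight γ' = γ_sat − γ_w while the driving shear stress uses γ_sat:
FS = [c' + γ' z cos²β tanφ'] / [γ_sat z sinβ cosβ]
(For c' = 0 this reduces to FS = (γ'/γ_sat)·tanφ'/tanβ.)
γ' = 18.5 − 9.81 = 8.69 kN/m³
Numerator = 0.0 + 8.69·2.5·cos²17.7°·tan34.2° = 0.0 + 8.69·2.5·0.9076·0.6796 = 13.400 kPa
Denominator = 18.5·2.5·sin17.7°·cos17.7° = 18.5·2.5·0.3040·0.9527 = 13.396 kPa
FS = 13.400 / 13.396 = 1.000

FS = 1.00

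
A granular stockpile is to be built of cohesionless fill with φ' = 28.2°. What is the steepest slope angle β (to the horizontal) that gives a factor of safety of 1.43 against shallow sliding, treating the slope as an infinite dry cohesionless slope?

β = 20.6°

For an infinite dry cohesionless slope FS = tanφ'/tanβ, so tanβ = tanφ' / FS.
tanβ = tan28.2° / 1.43 = 0.5362 / 1.43 = 0.3750
β = arctan(0.3750) = 20.55°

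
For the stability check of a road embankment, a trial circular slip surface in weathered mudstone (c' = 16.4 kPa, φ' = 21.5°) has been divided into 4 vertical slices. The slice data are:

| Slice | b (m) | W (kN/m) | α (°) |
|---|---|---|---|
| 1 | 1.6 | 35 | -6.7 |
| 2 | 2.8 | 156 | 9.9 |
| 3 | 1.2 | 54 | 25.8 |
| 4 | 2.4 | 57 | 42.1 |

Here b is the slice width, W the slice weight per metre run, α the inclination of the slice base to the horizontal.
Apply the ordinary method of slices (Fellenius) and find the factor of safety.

FS = 3.05

Ordinary method of slices: FS = Σ[c'·Δl_i + (W_i cosα_i)·tanφ'] / Σ W_i sinα_i, with Δl_i = b_i / cosα_i.
Slice 1: Δl = 1.6/cos(-6.7°) = 1.611 m; N'_1 = 35·cos(-6.7°) = 34.8; c'Δl = 26.42; W sinα = -4.1
Slice 2: Δl = 2.8/cos9.9° = 2.842 m; N'_2 = 156·cos9.9° = 153.7; c'Δl = 46.61; W sinα = 26.8
Slice 3: Δl = 1.2/cos25.8° = 1.333 m; N'_3 = 54·cos25.8° = 48.6; c'Δl = 21.86; W sinα = 23.5
Slice 4: Δl = 2.4/cos42.1° = 3.235 m; N'_4 = 57·cos42.1° = 42.3; c'Δl = 53.05; W sinα = 38.2
Σc'Δl = 147.9 kN/m; ΣN' = 279.3 kN/m; ΣW sinα = 84.5 kN/m
Resisting = 147.9 + 279.3·tan21.5° = 147.9 + 110.0 = 258.0 kN/m
FS = 258.0 / 84.5 = 3.055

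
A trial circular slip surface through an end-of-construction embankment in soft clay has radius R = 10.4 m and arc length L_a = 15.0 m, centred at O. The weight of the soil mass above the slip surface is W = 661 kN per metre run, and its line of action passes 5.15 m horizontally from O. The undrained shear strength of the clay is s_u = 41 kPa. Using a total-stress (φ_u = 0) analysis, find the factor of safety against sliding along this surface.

FS = 1.88

Taking moments about the centre O, the resisting moment is provided by the undrained shear strength acting along the arc:
M_R = s_u·L_a·R = 41·15.00·10.4 = 6396.0 kN·m/m
M_D = W·d = 661·5.15 = 3404.2 kN·m/m
FS = M_R / M_D = 6396.0 / 3404.2 = 1.879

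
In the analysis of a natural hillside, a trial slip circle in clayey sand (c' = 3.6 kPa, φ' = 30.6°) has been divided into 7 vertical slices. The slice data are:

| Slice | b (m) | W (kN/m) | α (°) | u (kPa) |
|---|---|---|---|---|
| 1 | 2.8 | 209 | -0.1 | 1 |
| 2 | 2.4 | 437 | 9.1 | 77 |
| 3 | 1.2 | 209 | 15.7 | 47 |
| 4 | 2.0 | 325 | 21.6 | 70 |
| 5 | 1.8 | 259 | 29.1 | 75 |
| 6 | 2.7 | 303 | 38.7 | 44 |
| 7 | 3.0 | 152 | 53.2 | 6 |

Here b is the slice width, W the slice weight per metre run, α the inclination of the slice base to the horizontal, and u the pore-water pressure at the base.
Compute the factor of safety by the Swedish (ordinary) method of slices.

FS = 0.94

Ordinary method of slices: FS = Σ[c'·Δl_i + (W_i cosα_i − u_i·Δl_i)·tanφ'] / Σ W_i sinα_i, with Δl_i = b_i / cosα_i.
Slice 1: Δl = 2.8/cos(-0.1°) = 2.800 m; N'_1 = 209·cos(-0.1°) − 1·2.800 = 206.2; c'Δl = 10.08; W sinα = -0.4
Slice 2: Δl = 2.4/cos9.1° = 2.431 m; N'_2 = 437·cos9.1° − 77·2.431 = 244.3; c'Δl = 8.75; W sinα = 69.1
Slice 3: Δl = 1.2/cos15.7° = 1.247 m; N'_3 = 209·cos15.7° − 47·1.247 = 142.6; c'Δl = 4.49; W sinα = 56.6
Slice 4: Δl = 2.0/cos21.6° = 2.151 m; N'_4 = 325·cos21.6° − 70·2.151 = 151.6; c'Δl = 7.74; W sinα = 119.6
Slice 5: Δl = 1.8/cos29.1° = 2.060 m; N'_5 = 259·cos29.1° − 75·2.060 = 71.8; c'Δl = 7.42; W sinα = 126.0
Slice 6: Δl = 2.7/cos38.7° = 3.460 m; N'_6 = 303·cos38.7° − 44·3.460 = 84.2; c'Δl = 12.45; W sinα = 189.4
Slice 7: Δl = 3.0/cos53.2° = 5.008 m; N'_7 = 152·cos53.2° − 6·5.008 = 61.0; c'Δl = 18.03; W sinα = 121.7
Σc'Δl = 69.0 kN/m; ΣN' = 961.8 kN/m; ΣW sinα = 682.1 kN/m
Resisting = 69.0 + 961.8·tan30.6° = 69.0 + 568.8 = 637.8 kN/m
FS = 637.8 / 682.1 = 0.935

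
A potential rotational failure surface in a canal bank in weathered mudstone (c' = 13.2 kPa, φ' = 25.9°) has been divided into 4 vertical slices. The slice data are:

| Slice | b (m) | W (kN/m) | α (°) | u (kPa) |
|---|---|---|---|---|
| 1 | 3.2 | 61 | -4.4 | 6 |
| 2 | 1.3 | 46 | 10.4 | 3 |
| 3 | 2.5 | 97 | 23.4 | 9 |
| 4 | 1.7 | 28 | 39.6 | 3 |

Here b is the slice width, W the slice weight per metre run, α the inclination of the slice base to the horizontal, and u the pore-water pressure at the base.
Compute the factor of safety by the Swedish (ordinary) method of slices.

FS = 3.40

Ordinary method of slices: FS = Σ[c'·Δl_i + (W_i cosα_i − u_i·Δl_i)·tanφ'] / Σ W_i sinα_i, with Δl_i = b_i / cosα_i.
Slice 1: Δl = 3.2/cos(-4.4°) = 3.209 m; N'_1 = 61·cos(-4.4°) − 6·3.209 = 41.6; c'Δl = 42.36; W sinα = -4.7
Slice 2: Δl = 1.3/cos10.4° = 1.322 m; N'_2 = 46·cos10.4° − 3·1.322 = 41.3; c'Δl = 17.45; W sinα = 8.3
Slice 3: Δl = 2.5/cos23.4° = 2.724 m; N'_3 = 97·cos23.4° − 9·2.724 = 64.5; c'Δl = 35.96; W sinα = 38.5
Slice 4: Δl = 1.7/cos39.6° = 2.206 m; N'_4 = 28·cos39.6° − 3·2.206 = 15.0; c'Δl = 29.12; W sinα = 17.8
Σc'Δl = 124.9 kN/m; ΣN' = 162.3 kN/m; ΣW sinα = 60.0 kN/m
Resisting = 124.9 + 162.3·tan25.9° = 124.9 + 78.8 = 203.7 kN/m
FS = 203.7 / 60.0 = 3.395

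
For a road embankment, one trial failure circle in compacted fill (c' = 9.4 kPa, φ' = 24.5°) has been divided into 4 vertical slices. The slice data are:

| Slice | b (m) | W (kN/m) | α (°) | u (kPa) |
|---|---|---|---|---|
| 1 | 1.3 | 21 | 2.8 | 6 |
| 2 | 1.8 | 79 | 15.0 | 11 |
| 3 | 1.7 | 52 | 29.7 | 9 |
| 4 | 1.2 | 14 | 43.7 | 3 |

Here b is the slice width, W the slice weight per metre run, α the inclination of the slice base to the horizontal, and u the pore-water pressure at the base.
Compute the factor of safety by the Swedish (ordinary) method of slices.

FS = 1.93

Ordinary method of slices: FS = Σ[c'·Δl_i + (W_i cosα_i − u_i·Δl_i)·tanφ'] / Σ W_i sinα_i, with Δl_i = b_i / cosα_i.
Slice 1: Δl = 1.3/cos2.8° = 1.302 m; N'_1 = 21·cos2.8° − 6·1.302 = 13.2; c'Δl = 12.23; W sinα = 1.0
Slice 2: Δl = 1.8/cos15.0° = 1.863 m; N'_2 = 79·cos15.0° − 11·1.863 = 55.8; c'Δl = 17.52; W sinα = 20.4
Slice 3: Δl = 1.7/cos29.7° = 1.957 m; N'_3 = 52·cos29.7° − 9·1.957 = 27.6; c'Δl = 18.40; W sinα = 25.8
Slice 4: Δl = 1.2/cos43.7° = 1.660 m; N'_4 = 14·cos43.7° − 3·1.660 = 5.1; c'Δl = 15.60; W sinα = 9.7
Σc'Δl = 63.8 kN/m; ΣN' = 101.7 kN/m; ΣW sinα = 56.9 kN/m
Resisting = 63.8 + 101.7·tan24.5° = 63.8 + 46.3 = 110.1 kN/m
FS = 110.1 / 56.9 = 1.934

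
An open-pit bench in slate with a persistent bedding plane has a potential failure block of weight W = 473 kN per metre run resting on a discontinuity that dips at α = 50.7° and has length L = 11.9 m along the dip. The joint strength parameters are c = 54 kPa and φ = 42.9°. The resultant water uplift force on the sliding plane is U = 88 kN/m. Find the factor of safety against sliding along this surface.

FS = 2.29

Resolving the block weight along and normal to the plane and applying the Mohr–Coulomb strength on the joint:
N' = W cosα − U = 473·cos50.7° − 88 = 211.6 kN/m
Driving force T = W sinα = 473·sin50.7° = 366.0 kN/m
Resisting force R = c·L + N'·tanφ = 54·11.9 + 211.6·tan42.9° = 642.6 + 196.6 = 839.2 kN/m
FS = R / T = 839.2 / 366.0 = 2.293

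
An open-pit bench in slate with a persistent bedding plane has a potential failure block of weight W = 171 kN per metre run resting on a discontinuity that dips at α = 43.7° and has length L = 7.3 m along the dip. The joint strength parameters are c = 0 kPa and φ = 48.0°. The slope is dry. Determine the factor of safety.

Resolving the block weight along and normal to the plane and applying the Mohr–Coulomb strength on the joint:
N' = W cosα = 171·cos43.7° = 123.6 kN/m
Driving force T = W sinα = 171·sin43.7° = 118.1 kN/m
Resisting force R = c·L + N'·tanφ = 0·7.3 + 123.6·tan48.0° = 0.0 + 137.3 = 137.3 kN/m
FS = R / T = 137.3 / 118.1 = 1.162

FS = 1.16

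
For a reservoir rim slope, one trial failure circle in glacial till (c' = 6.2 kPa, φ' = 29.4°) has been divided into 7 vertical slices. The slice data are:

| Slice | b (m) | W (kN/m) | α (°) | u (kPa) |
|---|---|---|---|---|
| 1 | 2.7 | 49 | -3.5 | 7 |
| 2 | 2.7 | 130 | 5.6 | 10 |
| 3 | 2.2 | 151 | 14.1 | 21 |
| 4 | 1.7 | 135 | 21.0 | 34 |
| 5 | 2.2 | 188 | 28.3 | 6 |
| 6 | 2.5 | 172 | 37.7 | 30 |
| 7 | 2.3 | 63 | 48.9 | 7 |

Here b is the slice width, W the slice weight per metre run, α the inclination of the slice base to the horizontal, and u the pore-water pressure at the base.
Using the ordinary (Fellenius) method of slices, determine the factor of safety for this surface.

FS = 1.19

Ordinary method of slices: FS = Σ[c'·Δl_i + (W_i cosα_i − u_i·Δl_i)·tanφ'] / Σ W_i sinα_i, with Δl_i = b_i / cosα_i.
Slice 1: Δl = 2.7/cos(-3.5°) = 2.705 m; N'_1 = 49·cos(-3.5°) − 7·2.705 = 30.0; c'Δl = 16.77; W sinα = -3.0
Slice 2: Δl = 2.7/cos5.6° = 2.713 m; N'_2 = 130·cos5.6° − 10·2.713 = 102.3; c'Δl = 16.82; W sinα = 12.7
Slice 3: Δl = 2.2/cos14.1° = 2.268 m; N'_3 = 151·cos14.1° − 21·2.268 = 98.8; c'Δl = 14.06; W sinα = 36.8
Slice 4: Δl = 1.7/cos21.0° = 1.821 m; N'_4 = 135·cos21.0° − 34·1.821 = 64.1; c'Δl = 11.29; W sinα = 48.4
Slice 5: Δl = 2.2/cos28.3° = 2.499 m; N'_5 = 188·cos28.3° − 6·2.499 = 150.5; c'Δl = 15.49; W sinα = 89.1
Slice 6: Δl = 2.5/cos37.7° = 3.160 m; N'_6 = 172·cos37.7° − 30·3.160 = 41.3; c'Δl = 19.59; W sinα = 105.2
Slice 7: Δl = 2.3/cos48.9° = 3.499 m; N'_7 = 63·cos48.9° − 7·3.499 = 16.9; c'Δl = 21.69; W sinα = 47.5
Σc'Δl = 115.7 kN/m; ΣN' = 503.9 kN/m; ΣW sinα = 336.6 kN/m
Resisting = 115.7 + 503.9·tan29.4° = 115.7 + 283.9 = 399.7 kN/m
FS = 399.7 / 336.6 = 1.187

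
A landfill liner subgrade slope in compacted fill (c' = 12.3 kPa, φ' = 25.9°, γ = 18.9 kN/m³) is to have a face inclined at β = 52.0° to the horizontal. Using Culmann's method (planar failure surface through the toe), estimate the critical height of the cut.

H_c = 18.10 m

Culmann's analysis gives the critical failure plane at α_cr = (β + φ')/2 = (52.0 + 25.9)/2 = 39.0°, and the critical height
H_c = (4c'/γ) · sinβ cosφ' / [1 − cos(β − φ')]
    = (4·12.3/18.9) · sin52.0°·cos25.9° / [1 − cos(26.1°)]
    = 2.603 · 0.7880·0.8996 / [1 − 0.8980]
    = 2.603 · 0.7089 / 0.1020
    = 18.10 m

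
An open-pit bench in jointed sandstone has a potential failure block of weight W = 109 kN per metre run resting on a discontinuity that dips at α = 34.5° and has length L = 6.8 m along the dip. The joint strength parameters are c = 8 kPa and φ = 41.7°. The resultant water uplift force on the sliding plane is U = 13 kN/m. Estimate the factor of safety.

FS = 1.99

Resolving the block weight along and normal to the plane and applying the Mohr–Coulomb strength on the joint:
N' = W cosα − U = 109·cos34.5° − 13 = 76.8 kN/m
Driving force T = W sinα = 109·sin34.5° = 61.7 kN/m
Resisting force R = c·L + N'·tanφ = 8·6.8 + 76.8·tan41.7° = 54.4 + 68.5 = 122.9 kN/m
FS = R / T = 122.9 / 61.7 = 1.990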